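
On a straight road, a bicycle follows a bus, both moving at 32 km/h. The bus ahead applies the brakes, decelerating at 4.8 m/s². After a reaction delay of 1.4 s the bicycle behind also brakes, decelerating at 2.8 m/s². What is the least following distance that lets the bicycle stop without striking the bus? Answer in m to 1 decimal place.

32 km/h ÷ 3.6 = 8.8889 m/s.
Leader travels v²/(2a_L) = 79.013 / 9.600 = 8.231 m before stopping.
Follower covers v·t_r = 8.8889 × 1.4 = 12.444 m while reacting, then v²/(2a_F) = 79.013 / 5.600 = 14.109 m while braking, for a total of 12.444 + 14.109 = 26.553 m.
Since a_F ≤ a_L and the follower starts braking later, the follower is never slower than the leader, so the closest approach is when both have stopped.
Minimum gap = 26.553 − 8.231 = 18.322 m.

Minimum gap ≈ 18.3 m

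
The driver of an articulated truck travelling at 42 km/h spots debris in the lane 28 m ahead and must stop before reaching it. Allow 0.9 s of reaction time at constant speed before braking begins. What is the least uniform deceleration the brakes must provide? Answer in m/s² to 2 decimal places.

Required deceleration ≈ 3.89 m/s²

42 km/h ÷ 3.6 = 11.6667 m/s.
Distance covered during reaction = 11.6667 × 0.9 = 10.500 m.
Distance available for braking: 28 − 10.500 = 17.500 m.
v² = 2a·d ⇒ a = v²/(2d) = 11.6667² / (2 × 17.500) = 136.112 / 35.000 = 3.8889 m/s².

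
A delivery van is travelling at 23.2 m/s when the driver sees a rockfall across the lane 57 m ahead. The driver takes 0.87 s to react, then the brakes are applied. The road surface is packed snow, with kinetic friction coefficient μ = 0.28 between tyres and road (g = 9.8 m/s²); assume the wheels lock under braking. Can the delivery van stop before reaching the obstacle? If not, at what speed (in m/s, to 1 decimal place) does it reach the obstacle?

No — it strikes the obstacle at 18.3 m/s

a = μg = 0.28 × 9.8 = 2.744 m/s².
Reaction distance = 23.2000 × 0.87 = 20.184 m.
Braking distance needed to stop: v²/(2a) = 538.240 / 5.488 = 98.076 m, so total needed = 20.184 + 98.076 = 118.260 m > 57 m — it cannot stop.
Distance remaining when braking begins: 57 − 20.184 = 36.816 m.
v² = v₀² − 2a·d = 538.240 − 2 × 2.744 × 36.816 = 336.194 m²/s².
v = √336.194 = 18.336 m/s.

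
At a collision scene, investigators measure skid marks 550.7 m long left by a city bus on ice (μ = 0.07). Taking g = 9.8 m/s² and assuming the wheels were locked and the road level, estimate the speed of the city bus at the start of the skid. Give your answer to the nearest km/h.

Initial speed ≈ 99 km/h

Deceleration a = μg = 0.07 × 9.8 = 0.686 m/s².
v = √(2a·d) = √(2 × 0.686 × 550.7) = √755.560 = 27.4875 m/s.
= 27.4875 × 3.6 = 98.955 km/h.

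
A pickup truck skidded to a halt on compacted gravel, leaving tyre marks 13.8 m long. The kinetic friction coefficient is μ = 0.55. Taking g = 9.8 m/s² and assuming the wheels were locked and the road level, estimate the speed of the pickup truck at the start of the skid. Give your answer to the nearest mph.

Deceleration a = μg = 0.55 × 9.8 = 5.390 m/s².
v = √(2a·d) = √(2 × 5.390 × 13.8) = √148.764 = 12.1969 m/s.
= 12.1969 ÷ 0.44704 = 27.284 mph.

Initial speed ≈ 27 mph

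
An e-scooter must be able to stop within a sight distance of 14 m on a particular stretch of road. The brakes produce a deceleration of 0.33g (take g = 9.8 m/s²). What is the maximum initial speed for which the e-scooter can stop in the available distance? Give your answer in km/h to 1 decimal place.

Maximum speed ≈ 34.3 km/h

a = 0.33 × 9.8 = 3.234 m/s².
v²/(2a) = d ⇒ v = √(2 × 3.234 × 14) = √90.55 = 9.5158 m/s.
9.5158 m/s × 3.6 = 34.257 km/h.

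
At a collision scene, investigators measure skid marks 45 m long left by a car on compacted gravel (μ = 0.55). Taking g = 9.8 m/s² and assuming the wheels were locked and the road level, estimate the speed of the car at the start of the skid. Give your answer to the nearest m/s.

Deceleration a = μg = 0.55 × 9.8 = 5.390 m/s².
v = √(2a·d) = √(2 × 5.390 × 45) = √485.100 = 22.0250 m/s.

Initial speed ≈ 22 m/s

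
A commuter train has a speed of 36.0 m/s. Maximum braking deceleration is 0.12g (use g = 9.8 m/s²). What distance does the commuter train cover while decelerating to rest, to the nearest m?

Braking distance ≈ 551 m

a = 0.12 × 9.8 = 1.176 m/s².
Braking distance = v²/(2a) = 36.0000² / (2 × 1.176) = 1296.000 / 2.352 = 551.020 m.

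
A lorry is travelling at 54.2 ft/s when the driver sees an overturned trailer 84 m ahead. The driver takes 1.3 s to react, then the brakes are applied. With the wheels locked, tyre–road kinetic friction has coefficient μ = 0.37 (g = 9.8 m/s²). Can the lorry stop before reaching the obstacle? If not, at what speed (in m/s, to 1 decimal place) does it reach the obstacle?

Yes — it stops about 24.9 m short of the obstacle, so it never reaches it

54.2 ft/s × 0.3048 = 16.5202 m/s.
a = μg = 0.37 × 9.8 = 3.626 m/s².
Reaction distance = 16.5202 × 1.3 = 21.476 m.
Braking distance = v²/(2a) = 272.917 / 7.252 = 37.633 m.
Total stopping distance = 21.476 + 37.633 = 59.109 m, vs 84 m available — it stops with 84 − 59.109 = 24.891 m to spare.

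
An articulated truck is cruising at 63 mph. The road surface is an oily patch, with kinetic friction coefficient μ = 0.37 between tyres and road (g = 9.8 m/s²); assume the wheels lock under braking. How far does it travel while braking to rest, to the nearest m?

63 mph × 0.44704 = 28.1635 m/s.
a = μg = 0.37 × 9.8 = 3.626 m/s².
Braking distance = v²/(2a) = 28.1635² / (2 × 3.626) = 793.183 / 7.252 = 109.374 m.

Braking distance ≈ 109 m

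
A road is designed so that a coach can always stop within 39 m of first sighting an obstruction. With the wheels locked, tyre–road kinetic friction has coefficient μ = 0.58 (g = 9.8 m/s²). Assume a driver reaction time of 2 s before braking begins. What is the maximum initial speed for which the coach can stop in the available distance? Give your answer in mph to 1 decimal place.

a = μg = 0.58 × 9.8 = 5.684 m/s².
Stopping distance: v·t_r + v²/(2a) = 39 with t_r = 2 s and a = 5.684 m/s².
So v² + 22.736 v − 443.35 = 0.
Positive root: v = −a·t_r + √((a·t_r)² + 2a·d) = −11.368 + √(129.231 + 443.35) = 12.5607 m/s.
12.5607 m/s ÷ 0.44704 = 28.097 mph.

Maximum speed ≈ 28.1 mph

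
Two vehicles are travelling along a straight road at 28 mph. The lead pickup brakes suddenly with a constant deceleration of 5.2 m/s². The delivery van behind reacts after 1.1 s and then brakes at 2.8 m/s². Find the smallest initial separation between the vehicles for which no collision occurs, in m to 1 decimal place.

28 mph × 0.44704 = 12.5171 m/s.
Leader travels v²/(2a_L) = 156.678 / 10.400 = 15.065 m before stopping.
Follower covers v·t_r = 12.5171 × 1.1 = 13.769 m while reacting, then v²/(2a_F) = 156.678 / 5.600 = 27.978 m while braking, for a total of 13.769 + 27.978 = 41.747 m.
Since a_F ≤ a_L and the follower starts braking later, the follower is never slower than the leader, so the closest approach is when both have stopped.
Minimum gap = 41.747 − 15.065 = 26.682 m.

Minimum gap ≈ 26.7 m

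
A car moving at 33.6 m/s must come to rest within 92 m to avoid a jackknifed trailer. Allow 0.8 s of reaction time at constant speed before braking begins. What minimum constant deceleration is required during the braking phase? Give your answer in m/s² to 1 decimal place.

Required deceleration ≈ 8.7 m/s²

Distance covered during reaction = 33.6000 × 0.8 = 26.880 m.
Distance available for braking: 92 − 26.880 = 65.120 m.
v² = 2a·d ⇒ a = v²/(2d) = 33.6000² / (2 × 65.120) = 1128.960 / 130.240 = 8.6683 m/s².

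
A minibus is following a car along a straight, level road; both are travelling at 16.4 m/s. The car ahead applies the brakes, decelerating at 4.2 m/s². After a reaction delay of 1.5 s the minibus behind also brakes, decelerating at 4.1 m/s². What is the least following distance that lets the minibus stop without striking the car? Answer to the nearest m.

Leader travels v²/(2a_L) = 268.960 / 8.400 = 32.019 m before stopping.
Follower covers v·t_r = 16.4000 × 1.5 = 24.600 m while reacting, then v²/(2a_F) = 268.960 / 8.200 = 32.800 m while braking, for a total of 24.600 + 32.800 = 57.400 m.
Since a_F ≤ a_L and the follower starts braking later, the follower is never slower than the leader, so the closest approach is when both have stopped.
Minimum gap = 57.400 − 32.019 = 25.381 m.

Minimum gap ≈ 25 m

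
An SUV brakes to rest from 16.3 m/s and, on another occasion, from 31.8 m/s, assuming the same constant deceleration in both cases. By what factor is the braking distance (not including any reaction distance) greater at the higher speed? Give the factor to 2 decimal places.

Braking distance d = v²/(2a), so with a fixed, d ∝ v².
Factor = (31.8/16.3)² = 1.9509² = 3.8060.

Factor ≈ 3.81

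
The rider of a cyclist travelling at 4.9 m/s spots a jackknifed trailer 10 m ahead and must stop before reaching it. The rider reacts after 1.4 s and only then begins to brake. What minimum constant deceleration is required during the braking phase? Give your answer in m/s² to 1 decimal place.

Distance covered during reaction = 4.9000 × 1.4 = 6.860 m.
Distance available for braking: 10 − 6.860 = 3.140 m.
v² = 2a·d ⇒ a = v²/(2d) = 4.9000² / (2 × 3.140) = 24.010 / 6.280 = 3.8232 m/s².

Required deceleration ≈ 3.8 m/s²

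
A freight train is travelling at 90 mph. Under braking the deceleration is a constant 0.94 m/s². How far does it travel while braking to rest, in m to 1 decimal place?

Braking distance ≈ 861.0 m

90 mph × 0.44704 = 40.2336 m/s.
Braking distance = v²/(2a) = 40.2336² / (2 × 0.940) = 1618.743 / 1.880 = 861.034 m.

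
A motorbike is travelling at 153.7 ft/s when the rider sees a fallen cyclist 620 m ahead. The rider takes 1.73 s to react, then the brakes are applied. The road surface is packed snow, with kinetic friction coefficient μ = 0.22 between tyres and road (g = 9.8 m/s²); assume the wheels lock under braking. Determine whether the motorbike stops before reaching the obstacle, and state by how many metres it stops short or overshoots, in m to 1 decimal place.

Yes — it stops 30.0 m short of the obstacle

153.7 ft/s × 0.3048 = 46.8478 m/s.
a = μg = 0.22 × 9.8 = 2.156 m/s².
Reaction distance = 46.8478 × 1.73 = 81.047 m.
Braking distance = v²/(2a) = 2194.716 / 4.312 = 508.979 m.
Total stopping distance = 81.047 + 508.979 = 590.026 m, vs 620 m available — it stops with 620 − 590.026 = 29.974 m to spare.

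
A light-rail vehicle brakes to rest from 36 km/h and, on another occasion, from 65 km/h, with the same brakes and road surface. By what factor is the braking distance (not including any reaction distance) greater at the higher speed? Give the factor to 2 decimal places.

Factor ≈ 3.26

Braking distance d = v²/(2a), so with a fixed, d ∝ v².
Factor = (65/36)² = 1.8056² = 3.2602.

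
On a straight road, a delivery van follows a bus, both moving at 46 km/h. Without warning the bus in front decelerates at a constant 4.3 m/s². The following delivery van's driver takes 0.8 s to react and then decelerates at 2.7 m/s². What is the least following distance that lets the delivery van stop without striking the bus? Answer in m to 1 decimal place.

46 km/h ÷ 3.6 = 12.7778 m/s.
Leader travels v²/(2a_L) = 163.272 / 8.600 = 18.985 m before stopping.
Follower covers v·t_r = 12.7778 × 0.8 = 10.222 m while reacting, then v²/(2a_F) = 163.272 / 5.400 = 30.236 m while braking, for a total of 10.222 + 30.236 = 40.458 m.
Since a_F ≤ a_L and the follower starts braking later, the follower is never slower than the leader, so the closest approach is when both have stopped.
Minimum gap = 40.458 − 18.985 = 21.473 m.

Minimum gap ≈ 21.5 m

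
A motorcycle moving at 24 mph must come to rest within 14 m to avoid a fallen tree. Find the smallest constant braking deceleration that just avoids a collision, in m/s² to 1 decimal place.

24 mph × 0.44704 = 10.7290 m/s.
v² = 2a·d ⇒ a = v²/(2d) = 10.7290² / (2 × 14.000) = 115.111 / 28.000 = 4.1111 m/s².

Required deceleration ≈ 4.1 m/s²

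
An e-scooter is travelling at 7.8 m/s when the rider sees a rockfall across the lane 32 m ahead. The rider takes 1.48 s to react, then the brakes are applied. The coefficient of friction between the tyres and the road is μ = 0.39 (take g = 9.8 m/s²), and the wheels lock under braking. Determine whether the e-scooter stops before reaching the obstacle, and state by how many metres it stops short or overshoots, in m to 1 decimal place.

a = μg = 0.39 × 9.8 = 3.822 m/s².
Reaction distance = 7.8000 × 1.48 = 11.544 m.
Braking distance = v²/(2a) = 60.840 / 7.644 = 7.959 m.
Total stopping distance = 11.544 + 7.959 = 19.503 m, vs 32 m available — it stops with 32 − 19.503 = 12.497 m to spare.

Yes — it stops 12.5 m short of the obstacle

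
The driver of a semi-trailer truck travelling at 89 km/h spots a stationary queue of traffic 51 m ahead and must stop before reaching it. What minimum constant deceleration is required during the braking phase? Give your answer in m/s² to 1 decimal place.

Required deceleration ≈ 6.0 m/s²

89 km/h ÷ 3.6 = 24.7222 m/s.
v² = 2a·d ⇒ a = v²/(2d) = 24.7222² / (2 × 51.000) = 611.187 / 102.000 = 5.9920 m/s².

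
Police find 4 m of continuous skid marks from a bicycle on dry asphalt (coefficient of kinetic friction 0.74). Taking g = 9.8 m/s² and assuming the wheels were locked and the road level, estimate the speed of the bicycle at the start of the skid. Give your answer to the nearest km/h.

Deceleration a = μg = 0.74 × 9.8 = 7.252 m/s².
v = √(2a·d) = √(2 × 7.252 × 4) = √58.016 = 7.6168 m/s.
= 7.6168 × 3.6 = 27.420 km/h.

Initial speed ≈ 27 km/h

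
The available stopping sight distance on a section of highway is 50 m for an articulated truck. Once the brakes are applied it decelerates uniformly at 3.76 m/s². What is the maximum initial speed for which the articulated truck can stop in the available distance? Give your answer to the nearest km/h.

Maximum speed ≈ 70 km/h

v²/(2a) = d ⇒ v = √(2 × 3.760 × 50) = √376.00 = 19.3907 m/s.
19.3907 m/s × 3.6 = 69.807 km/h.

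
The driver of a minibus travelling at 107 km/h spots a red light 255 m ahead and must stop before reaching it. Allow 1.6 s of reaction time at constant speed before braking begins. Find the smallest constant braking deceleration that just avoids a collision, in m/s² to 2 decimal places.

Required deceleration ≈ 2.13 m/s²

107 km/h ÷ 3.6 = 29.7222 m/s.
Distance covered during reaction = 29.7222 × 1.6 = 47.556 m.
Distance available for braking: 255 − 47.556 = 207.444 m.
v² = 2a·d ⇒ a = v²/(2d) = 29.7222² / (2 × 207.444) = 883.409 / 414.888 = 2.1293 m/s².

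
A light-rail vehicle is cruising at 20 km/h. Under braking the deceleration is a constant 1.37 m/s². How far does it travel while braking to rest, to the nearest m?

Braking distance ≈ 11 m

20 km/h ÷ 3.6 = 5.5556 m/s.
Braking distance = v²/(2a) = 5.5556² / (2 × 1.370) = 30.865 / 2.740 = 11.265 m.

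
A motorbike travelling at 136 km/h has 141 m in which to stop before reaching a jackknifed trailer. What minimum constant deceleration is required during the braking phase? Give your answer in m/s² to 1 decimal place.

136 km/h ÷ 3.6 = 37.7778 m/s.
v² = 2a·d ⇒ a = v²/(2d) = 37.7778² / (2 × 141.000) = 1427.162 / 282.000 = 5.0609 m/s².

Required deceleration ≈ 5.1 m/s²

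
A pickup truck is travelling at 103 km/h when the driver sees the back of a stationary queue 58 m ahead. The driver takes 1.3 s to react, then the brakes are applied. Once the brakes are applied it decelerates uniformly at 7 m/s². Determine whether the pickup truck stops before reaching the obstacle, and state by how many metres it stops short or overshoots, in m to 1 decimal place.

No — it overshoots by 37.7 m

103 km/h ÷ 3.6 = 28.6111 m/s.
Reaction distance = 28.6111 × 1.3 = 37.194 m.
Braking distance = v²/(2a) = 818.595 / 14.000 = 58.471 m.
Total stopping distance = 37.194 + 58.471 = 95.665 m, vs 58 m available — it cannot stop in time and overshoots by 95.665 − 58 = 37.665 m.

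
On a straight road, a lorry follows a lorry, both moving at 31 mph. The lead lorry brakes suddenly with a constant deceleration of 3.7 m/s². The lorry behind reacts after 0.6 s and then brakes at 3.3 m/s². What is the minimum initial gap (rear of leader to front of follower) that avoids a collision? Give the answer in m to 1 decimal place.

Minimum gap ≈ 11.5 m

31 mph × 0.44704 = 13.8582 m/s.
Leader travels v²/(2a_L) = 192.050 / 7.400 = 25.953 m before stopping.
Follower covers v·t_r = 13.8582 × 0.6 = 8.315 m while reacting, then v²/(2a_F) = 192.050 / 6.600 = 29.098 m while braking, for a total of 8.315 + 29.098 = 37.413 m.
Since a_F ≤ a_L and the follower starts braking later, the follower is never slower than the leader, so the closest approach is when both have stopped.
Minimum gap = 37.413 − 25.953 = 11.460 m.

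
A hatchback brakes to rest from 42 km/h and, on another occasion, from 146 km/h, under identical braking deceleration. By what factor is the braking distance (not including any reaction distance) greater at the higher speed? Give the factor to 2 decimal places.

Factor ≈ 12.08

Braking distance d = v²/(2a), so with a fixed, d ∝ v².
Factor = (146/42)² = 3.4762² = 12.0840.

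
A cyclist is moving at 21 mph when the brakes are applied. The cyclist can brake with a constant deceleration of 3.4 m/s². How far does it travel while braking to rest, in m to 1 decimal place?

21 mph × 0.44704 = 9.3878 m/s.
Braking distance = v²/(2a) = 9.3878² / (2 × 3.400) = 88.131 / 6.800 = 12.960 m.

Braking distance ≈ 13.0 m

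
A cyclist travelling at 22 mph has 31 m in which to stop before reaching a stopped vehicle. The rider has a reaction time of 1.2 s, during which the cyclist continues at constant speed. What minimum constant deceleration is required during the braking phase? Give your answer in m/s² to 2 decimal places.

22 mph × 0.44704 = 9.8349 m/s.
Distance covered during reaction = 9.8349 × 1.2 = 11.802 m.
Distance available for braking: 31 − 11.802 = 19.198 m.
v² = 2a·d ⇒ a = v²/(2d) = 9.8349² / (2 × 19.198) = 96.725 / 38.396 = 2.5191 m/s².

Required deceleration ≈ 2.52 m/s²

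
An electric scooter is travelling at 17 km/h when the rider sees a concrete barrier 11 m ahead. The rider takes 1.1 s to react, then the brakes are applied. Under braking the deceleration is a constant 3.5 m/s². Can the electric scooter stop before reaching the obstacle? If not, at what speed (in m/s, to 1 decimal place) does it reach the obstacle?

Yes — it stops about 2.6 m short of the obstacle, so it never reaches it

17 km/h ÷ 3.6 = 4.7222 m/s.
Reaction distance = 4.7222 × 1.1 = 5.194 m.
Braking distance = v²/(2a) = 22.299 / 7.000 = 3.186 m.
Total stopping distance = 5.194 + 3.186 = 8.380 m, vs 11 m available — it stops with 11 − 8.380 = 2.620 m to spare.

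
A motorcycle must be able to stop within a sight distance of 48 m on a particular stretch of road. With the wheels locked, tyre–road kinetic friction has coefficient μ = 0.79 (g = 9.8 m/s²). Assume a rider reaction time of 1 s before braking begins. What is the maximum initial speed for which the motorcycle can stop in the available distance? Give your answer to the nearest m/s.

Maximum speed ≈ 21 m/s

a = μg = 0.79 × 9.8 = 7.742 m/s².
Stopping distance: v·t_r + v²/(2a) = 48 with t_r = 1 s and a = 7.742 m/s².
So v² + 15.484 v − 743.23 = 0.
Positive root: v = −a·t_r + √((a·t_r)² + 2a·d) = −7.742 + √(59.939 + 743.23) = 20.5982 m/s.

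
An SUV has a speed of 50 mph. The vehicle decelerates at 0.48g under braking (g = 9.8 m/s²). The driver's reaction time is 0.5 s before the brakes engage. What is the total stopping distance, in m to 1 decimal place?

Total stopping distance ≈ 64.3 m

50 mph × 0.44704 = 22.3520 m/s.
a = 0.48 × 9.8 = 4.704 m/s².
Reaction distance = v·t_r = 22.3520 × 0.5 = 11.176 m.
Braking distance = v²/(2a) = 22.3520² / (2 × 4.704) = 499.612 / 9.408 = 53.105 m.
Total = 11.176 + 53.105 = 64.281 m.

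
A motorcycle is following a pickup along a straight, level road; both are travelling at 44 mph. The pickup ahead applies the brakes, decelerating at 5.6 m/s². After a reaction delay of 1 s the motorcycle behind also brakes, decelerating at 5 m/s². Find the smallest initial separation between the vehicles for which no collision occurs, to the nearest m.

44 mph × 0.44704 = 19.6698 m/s.
Leader travels v²/(2a_L) = 386.901 / 11.200 = 34.545 m before stopping.
Follower covers v·t_r = 19.6698 × 1 = 19.670 m while reacting, then v²/(2a_F) = 386.901 / 10.000 = 38.690 m while braking, for a total of 19.670 + 38.690 = 58.360 m.
Since a_F ≤ a_L and the follower starts braking later, the follower is never slower than the leader, so the closest approach is when both have stopped.
Minimum gap = 58.360 − 34.545 = 23.815 m.

Minimum gap ≈ 24 m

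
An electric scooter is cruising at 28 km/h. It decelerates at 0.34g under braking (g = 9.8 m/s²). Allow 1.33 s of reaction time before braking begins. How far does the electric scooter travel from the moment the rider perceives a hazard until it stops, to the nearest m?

28 km/h ÷ 3.6 = 7.7778 m/s.
a = 0.34 × 9.8 = 3.332 m/s².
Reaction distance = v·t_r = 7.7778 × 1.33 = 10.344 m.
Braking distance = v²/(2a) = 7.7778² / (2 × 3.332) = 60.494 / 6.664 = 9.078 m.
Total = 10.344 + 9.078 = 19.422 m.

Total stopping distance ≈ 19 m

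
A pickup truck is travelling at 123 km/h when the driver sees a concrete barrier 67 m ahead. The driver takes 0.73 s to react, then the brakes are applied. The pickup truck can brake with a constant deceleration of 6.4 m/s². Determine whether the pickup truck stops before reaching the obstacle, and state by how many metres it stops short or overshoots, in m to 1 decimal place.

123 km/h ÷ 3.6 = 34.1667 m/s.
Reaction distance = 34.1667 × 0.73 = 24.942 m.
Braking distance = v²/(2a) = 1167.363 / 12.800 = 91.200 m.
Total stopping distance = 24.942 + 91.200 = 116.142 m, vs 67 m available — it cannot stop in time and overshoots by 116.142 − 67 = 49.142 m.

No — it overshoots by 49.1 m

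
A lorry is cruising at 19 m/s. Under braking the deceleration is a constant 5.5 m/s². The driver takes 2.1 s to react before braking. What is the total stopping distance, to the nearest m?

Reaction distance = v·t_r = 19.0000 × 2.1 = 39.900 m.
Braking distance = v²/(2a) = 19.0000² / (2 × 5.500) = 361.000 / 11.000 = 32.818 m.
Total = 39.900 + 32.818 = 72.718 m.

Total stopping distance ≈ 73 m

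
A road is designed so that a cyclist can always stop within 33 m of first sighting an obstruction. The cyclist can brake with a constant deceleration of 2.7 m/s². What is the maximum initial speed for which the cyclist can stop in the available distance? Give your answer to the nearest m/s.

v²/(2a) = d ⇒ v = √(2 × 2.700 × 33) = √178.20 = 13.3492 m/s.

Maximum speed ≈ 13 m/s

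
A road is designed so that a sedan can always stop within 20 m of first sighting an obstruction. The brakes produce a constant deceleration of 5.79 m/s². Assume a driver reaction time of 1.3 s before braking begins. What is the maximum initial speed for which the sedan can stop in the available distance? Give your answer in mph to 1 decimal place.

Stopping distance: v·t_r + v²/(2a) = 20 with t_r = 1.3 s and a = 5.790 m/s².
So v² + 15.054 v − 231.60 = 0.
Positive root: v = −a·t_r + √((a·t_r)² + 2a·d) = −7.527 + √(56.656 + 231.60) = 9.4511 m/s.
9.4511 m/s ÷ 0.44704 = 21.142 mph.

Maximum speed ≈ 21.1 mph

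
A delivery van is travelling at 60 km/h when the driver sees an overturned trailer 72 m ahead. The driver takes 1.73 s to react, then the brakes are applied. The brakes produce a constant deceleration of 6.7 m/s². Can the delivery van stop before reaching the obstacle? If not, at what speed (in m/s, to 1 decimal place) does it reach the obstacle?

60 km/h ÷ 3.6 = 16.6667 m/s.
Reaction distance = 16.6667 × 1.73 = 28.833 m.
Braking distance = v²/(2a) = 277.779 / 13.400 = 20.730 m.
Total stopping distance = 28.833 + 20.730 = 49.563 m, vs 72 m available — it stops with 72 − 49.563 = 22.437 m to spare.

Yes — it stops about 22.4 m short of the obstacle, so it never reaches it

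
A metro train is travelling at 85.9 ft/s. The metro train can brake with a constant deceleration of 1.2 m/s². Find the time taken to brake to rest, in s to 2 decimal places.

Braking time ≈ 21.82 s

85.9 ft/s × 0.3048 = 26.1823 m/s.
Braking time = v/a = 26.1823 / 1.200 = 21.819 s.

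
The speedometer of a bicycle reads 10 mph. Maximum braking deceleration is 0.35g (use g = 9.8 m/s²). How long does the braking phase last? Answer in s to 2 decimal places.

Braking time ≈ 1.30 s

10 mph × 0.44704 = 4.4704 m/s.
a = 0.35 × 9.8 = 3.430 m/s².
Braking time = v/a = 4.4704 / 3.430 = 1.303 s.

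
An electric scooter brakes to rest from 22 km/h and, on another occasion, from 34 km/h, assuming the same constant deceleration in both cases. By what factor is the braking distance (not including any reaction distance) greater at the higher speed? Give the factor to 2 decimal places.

Factor ≈ 2.39

Braking distance d = v²/(2a), so with a fixed, d ∝ v².
Factor = (34/22)² = 1.5455² = 2.3886.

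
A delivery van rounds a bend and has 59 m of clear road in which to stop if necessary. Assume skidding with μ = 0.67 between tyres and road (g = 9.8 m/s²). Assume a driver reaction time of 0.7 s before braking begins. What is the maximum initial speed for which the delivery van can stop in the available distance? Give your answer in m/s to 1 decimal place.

a = μg = 0.67 × 9.8 = 6.566 m/s².
Stopping distance: v·t_r + v²/(2a) = 59 with t_r = 0.7 s and a = 6.566 m/s².
So v² + 9.192 v − 774.79 = 0.
Positive root: v = −a·t_r + √((a·t_r)² + 2a·d) = −4.596 + √(21.123 + 774.79) = 23.6159 m/s.

Maximum speed ≈ 23.6 m/s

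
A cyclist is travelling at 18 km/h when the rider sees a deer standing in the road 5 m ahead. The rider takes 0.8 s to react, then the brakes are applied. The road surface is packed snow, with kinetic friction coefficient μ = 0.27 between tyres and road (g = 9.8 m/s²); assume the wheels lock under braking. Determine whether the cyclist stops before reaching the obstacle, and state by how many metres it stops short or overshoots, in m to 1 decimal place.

18 km/h ÷ 3.6 = 5.0000 m/s.
a = μg = 0.27 × 9.8 = 2.646 m/s².
Reaction distance = 5.0000 × 0.8 = 4.000 m.
Braking distance = v²/(2a) = 25.000 / 5.292 = 4.724 m.
Total stopping distance = 4.000 + 4.724 = 8.724 m, vs 5 m available — it cannot stop in time and overshoots by 8.724 − 5 = 3.724 m.

No — it overshoots by 3.7 m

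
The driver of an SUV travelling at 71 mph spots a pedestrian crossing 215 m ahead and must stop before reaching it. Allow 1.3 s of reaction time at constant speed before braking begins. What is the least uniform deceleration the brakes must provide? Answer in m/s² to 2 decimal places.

71 mph × 0.44704 = 31.7398 m/s.
Distance covered during reaction = 31.7398 × 1.3 = 41.262 m.
Distance available for braking: 215 − 41.262 = 173.738 m.
v² = 2a·d ⇒ a = v²/(2d) = 31.7398² / (2 × 173.738) = 1007.415 / 347.476 = 2.8992 m/s².

Required deceleration ≈ 2.90 m/s²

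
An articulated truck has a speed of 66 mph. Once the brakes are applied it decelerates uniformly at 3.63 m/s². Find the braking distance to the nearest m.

Braking distance ≈ 120 m

66 mph × 0.44704 = 29.5046 m/s.
Braking distance = v²/(2a) = 29.5046² / (2 × 3.630) = 870.521 / 7.260 = 119.906 m.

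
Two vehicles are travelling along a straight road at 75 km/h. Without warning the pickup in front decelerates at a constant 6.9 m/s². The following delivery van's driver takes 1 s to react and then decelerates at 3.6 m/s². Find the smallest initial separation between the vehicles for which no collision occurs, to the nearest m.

Minimum gap ≈ 50 m

75 km/h ÷ 3.6 = 20.8333 m/s.
Leader travels v²/(2a_L) = 434.026 / 13.800 = 31.451 m before stopping.
Follower covers v·t_r = 20.8333 × 1 = 20.833 m while reacting, then v²/(2a_F) = 434.026 / 7.200 = 60.281 m while braking, for a total of 20.833 + 60.281 = 81.114 m.
Since a_F ≤ a_L and the follower starts braking later, the follower is never slower than the leader, so the closest approach is when both have stopped.
Minimum gap = 81.114 − 31.451 = 49.663 m.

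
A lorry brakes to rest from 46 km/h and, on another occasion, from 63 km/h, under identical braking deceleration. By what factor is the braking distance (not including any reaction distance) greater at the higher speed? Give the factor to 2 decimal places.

Factor ≈ 1.88

Braking distance d = v²/(2a), so with a fixed, d ∝ v².
Factor = (63/46)² = 1.3696² = 1.8758.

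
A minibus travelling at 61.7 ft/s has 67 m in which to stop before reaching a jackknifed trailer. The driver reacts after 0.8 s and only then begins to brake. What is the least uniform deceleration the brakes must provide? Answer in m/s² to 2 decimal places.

Required deceleration ≈ 3.40 m/s²

61.7 ft/s × 0.3048 = 18.8062 m/s.
Distance covered during reaction = 18.8062 × 0.8 = 15.045 m.
Distance available for braking: 67 − 15.045 = 51.955 m.
v² = 2a·d ⇒ a = v²/(2d) = 18.8062² / (2 × 51.955) = 353.673 / 103.910 = 3.4036 m/s².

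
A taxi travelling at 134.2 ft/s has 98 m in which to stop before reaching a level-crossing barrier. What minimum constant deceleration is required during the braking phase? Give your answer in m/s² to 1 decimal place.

134.2 ft/s × 0.3048 = 40.9042 m/s.
v² = 2a·d ⇒ a = v²/(2d) = 40.9042² / (2 × 98.000) = 1673.154 / 196.000 = 8.5365 m/s².

Required deceleration ≈ 8.5 m/s²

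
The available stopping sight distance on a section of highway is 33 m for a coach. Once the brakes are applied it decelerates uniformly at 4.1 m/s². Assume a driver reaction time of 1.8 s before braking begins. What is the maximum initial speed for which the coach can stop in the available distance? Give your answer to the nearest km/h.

Stopping distance: v·t_r + v²/(2a) = 33 with t_r = 1.8 s and a = 4.100 m/s².
So v² + 14.760 v − 270.60 = 0.
Positive root: v = −a·t_r + √((a·t_r)² + 2a·d) = −7.380 + √(54.464 + 270.60) = 10.6495 m/s.
10.6495 m/s × 3.6 = 38.338 km/h.

Maximum speed ≈ 38 km/h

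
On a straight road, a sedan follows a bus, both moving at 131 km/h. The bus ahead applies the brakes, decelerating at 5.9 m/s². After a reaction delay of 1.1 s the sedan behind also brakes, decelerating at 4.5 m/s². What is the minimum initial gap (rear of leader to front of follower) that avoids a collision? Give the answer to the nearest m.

Minimum gap ≈ 75 m

131 km/h ÷ 3.6 = 36.3889 m/s.
Leader travels v²/(2a_L) = 1324.152 / 11.800 = 112.216 m before stopping.
Follower covers v·t_r = 36.3889 × 1.1 = 40.028 m while reacting, then v²/(2a_F) = 1324.152 / 9.000 = 147.128 m while braking, for a total of 40.028 + 147.128 = 187.156 m.
Since a_F ≤ a_L and the follower starts braking later, the follower is never slower than the leader, so the closest approach is when both have stopped.
Minimum gap = 187.156 − 112.216 = 74.940 m.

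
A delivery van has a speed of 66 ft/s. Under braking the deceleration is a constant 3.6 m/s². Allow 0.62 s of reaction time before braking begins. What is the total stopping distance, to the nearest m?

Total stopping distance ≈ 69 m

66 ft/s × 0.3048 = 20.1168 m/s.
Reaction distance = v·t_r = 20.1168 × 0.62 = 12.472 m.
Braking distance = v²/(2a) = 20.1168² / (2 × 3.600) = 404.686 / 7.200 = 56.206 m.
Total = 12.472 + 56.206 = 68.678 m.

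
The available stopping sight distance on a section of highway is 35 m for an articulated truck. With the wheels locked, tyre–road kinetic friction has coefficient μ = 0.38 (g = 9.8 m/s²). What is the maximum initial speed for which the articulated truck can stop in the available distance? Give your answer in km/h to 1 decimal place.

a = μg = 0.38 × 9.8 = 3.724 m/s².
v²/(2a) = d ⇒ v = √(2 × 3.724 × 35) = √260.68 = 16.1456 m/s.
16.1456 m/s × 3.6 = 58.124 km/h.

Maximum speed ≈ 58.1 km/h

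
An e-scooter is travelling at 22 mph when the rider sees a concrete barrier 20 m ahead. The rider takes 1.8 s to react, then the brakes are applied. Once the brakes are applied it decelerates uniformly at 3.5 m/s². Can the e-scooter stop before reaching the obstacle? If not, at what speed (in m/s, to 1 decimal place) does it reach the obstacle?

No — it strikes the obstacle at 9.0 m/s

22 mph × 0.44704 = 9.8349 m/s.
Reaction distance = 9.8349 × 1.8 = 17.703 m.
Braking distance needed to stop: v²/(2a) = 96.725 / 7.000 = 13.818 m, so total needed = 17.703 + 13.818 = 31.521 m > 20 m — it cannot stop.
Distance remaining when braking begins: 20 − 17.703 = 2.297 m.
v² = v₀² − 2a·d = 96.725 − 2 × 3.500 × 2.297 = 80.646 m²/s².
v = √80.646 = 8.980 m/s.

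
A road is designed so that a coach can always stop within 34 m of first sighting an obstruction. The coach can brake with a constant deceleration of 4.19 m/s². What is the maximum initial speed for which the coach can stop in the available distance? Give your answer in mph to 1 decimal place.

v²/(2a) = d ⇒ v = √(2 × 4.190 × 34) = √284.92 = 16.8796 m/s.
16.8796 m/s ÷ 0.44704 = 37.759 mph.

Maximum speed ≈ 37.8 mph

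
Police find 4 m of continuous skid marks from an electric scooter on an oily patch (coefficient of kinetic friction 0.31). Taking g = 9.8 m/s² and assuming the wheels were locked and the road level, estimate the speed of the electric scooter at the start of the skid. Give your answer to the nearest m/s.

Initial speed ≈ 5 m/s

Deceleration a = μg = 0.31 × 9.8 = 3.038 m/s².
v = √(2a·d) = √(2 × 3.038 × 4) = √24.304 = 4.9299 m/s.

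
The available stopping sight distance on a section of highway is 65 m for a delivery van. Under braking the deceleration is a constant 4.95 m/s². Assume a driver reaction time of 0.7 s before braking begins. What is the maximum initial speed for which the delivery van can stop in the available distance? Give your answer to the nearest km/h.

Maximum speed ≈ 80 km/h

Stopping distance: v·t_r + v²/(2a) = 65 with t_r = 0.7 s and a = 4.950 m/s².
So v² + 6.930 v − 643.50 = 0.
Positive root: v = −a·t_r + √((a·t_r)² + 2a·d) = −3.465 + √(12.006 + 643.50) = 22.1379 m/s.
22.1379 m/s × 3.6 = 79.696 km/h.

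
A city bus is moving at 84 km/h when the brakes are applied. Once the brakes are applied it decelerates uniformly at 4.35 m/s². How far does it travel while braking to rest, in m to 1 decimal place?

Braking distance ≈ 62.6 m

84 km/h ÷ 3.6 = 23.3333 m/s.
Braking distance = v²/(2a) = 23.3333² / (2 × 4.350) = 544.443 / 8.700 = 62.580 m.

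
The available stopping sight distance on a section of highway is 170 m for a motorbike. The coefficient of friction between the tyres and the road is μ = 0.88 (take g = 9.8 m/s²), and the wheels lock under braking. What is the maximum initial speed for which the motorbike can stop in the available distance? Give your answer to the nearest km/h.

Maximum speed ≈ 195 km/h

a = μg = 0.88 × 9.8 = 8.624 m/s².
v²/(2a) = d ⇒ v = √(2 × 8.624 × 170) = √2932.16 = 54.1494 m/s.
54.1494 m/s × 3.6 = 194.938 km/h.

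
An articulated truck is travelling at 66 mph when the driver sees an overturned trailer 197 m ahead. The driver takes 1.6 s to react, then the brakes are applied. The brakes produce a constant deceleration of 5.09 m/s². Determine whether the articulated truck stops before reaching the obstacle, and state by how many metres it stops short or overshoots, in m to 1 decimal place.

66 mph × 0.44704 = 29.5046 m/s.
Reaction distance = 29.5046 × 1.6 = 47.207 m.
Braking distance = v²/(2a) = 870.521 / 10.180 = 85.513 m.
Total stopping distance = 47.207 + 85.513 = 132.720 m, vs 197 m available — it stops with 197 − 132.720 = 64.280 m to spare.

Yes — it stops 64.3 m short of the obstacle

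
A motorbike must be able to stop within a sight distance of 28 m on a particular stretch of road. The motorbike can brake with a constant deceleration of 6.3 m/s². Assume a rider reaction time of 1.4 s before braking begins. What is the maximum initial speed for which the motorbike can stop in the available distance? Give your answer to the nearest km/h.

Stopping distance: v·t_r + v²/(2a) = 28 with t_r = 1.4 s and a = 6.300 m/s².
So v² + 17.640 v − 352.80 = 0.
Positive root: v = −a·t_r + √((a·t_r)² + 2a·d) = −8.820 + √(77.792 + 352.80) = 11.9307 m/s.
11.9307 m/s × 3.6 = 42.951 km/h.

Maximum speed ≈ 43 km/h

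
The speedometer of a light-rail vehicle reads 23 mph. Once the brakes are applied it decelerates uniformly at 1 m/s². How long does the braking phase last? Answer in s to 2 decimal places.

Braking time ≈ 10.28 s

23 mph × 0.44704 = 10.2819 m/s.
Braking time = v/a = 10.2819 / 1.000 = 10.282 s.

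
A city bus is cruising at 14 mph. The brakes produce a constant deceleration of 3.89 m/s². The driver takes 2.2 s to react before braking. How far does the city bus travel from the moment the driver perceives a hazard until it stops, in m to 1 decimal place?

14 mph × 0.44704 = 6.2586 m/s.
Reaction distance = v·t_r = 6.2586 × 2.2 = 13.769 m.
Braking distance = v²/(2a) = 6.2586² / (2 × 3.890) = 39.170 / 7.780 = 5.035 m.
Total = 13.769 + 5.035 = 18.804 m.

Total stopping distance ≈ 18.8 m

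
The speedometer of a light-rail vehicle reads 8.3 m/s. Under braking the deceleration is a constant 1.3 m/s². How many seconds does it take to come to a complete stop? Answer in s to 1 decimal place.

Braking time = v/a = 8.3000 / 1.300 = 6.385 s.

Braking time ≈ 6.4 s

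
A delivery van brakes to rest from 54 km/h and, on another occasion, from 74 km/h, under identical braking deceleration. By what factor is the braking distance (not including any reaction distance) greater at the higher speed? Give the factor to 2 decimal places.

Braking distance d = v²/(2a), so with a fixed, d ∝ v².
Factor = (74/54)² = 1.3704² = 1.8780.

Factor ≈ 1.88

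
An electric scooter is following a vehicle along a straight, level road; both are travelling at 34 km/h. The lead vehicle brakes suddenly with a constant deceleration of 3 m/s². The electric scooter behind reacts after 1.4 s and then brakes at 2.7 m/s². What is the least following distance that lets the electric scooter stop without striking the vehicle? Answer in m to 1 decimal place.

Minimum gap ≈ 14.9 m

34 km/h ÷ 3.6 = 9.4444 m/s.
Leader travels v²/(2a_L) = 89.197 / 6.000 = 14.866 m before stopping.
Follower covers v·t_r = 9.4444 × 1.4 = 13.222 m while reacting, then v²/(2a_F) = 89.197 / 5.400 = 16.518 m while braking, for a total of 13.222 + 16.518 = 29.740 m.
Since a_F ≤ a_L and the follower starts braking later, the follower is never slower than the leader, so the closest approach is when both have stopped.
Minimum gap = 29.740 − 14.866 = 14.874 m.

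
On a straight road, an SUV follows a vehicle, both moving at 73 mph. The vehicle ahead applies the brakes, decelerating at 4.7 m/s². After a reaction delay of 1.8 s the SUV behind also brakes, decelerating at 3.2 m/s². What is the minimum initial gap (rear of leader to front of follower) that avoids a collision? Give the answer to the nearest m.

73 mph × 0.44704 = 32.6339 m/s.
Leader travels v²/(2a_L) = 1064.971 / 9.400 = 113.295 m before stopping.
Follower covers v·t_r = 32.6339 × 1.8 = 58.741 m while reacting, then v²/(2a_F) = 1064.971 / 6.400 = 166.402 m while braking, for a total of 58.741 + 166.402 = 225.143 m.
Since a_F ≤ a_L and the follower starts braking later, the follower is never slower than the leader, so the closest approach is when both have stopped.
Minimum gap = 225.143 − 113.295 = 111.848 m.

Minimum gap ≈ 112 m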